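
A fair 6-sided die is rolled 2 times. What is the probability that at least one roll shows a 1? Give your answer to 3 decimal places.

P(no roll shows a 1) = (5/6)^2 ≈ 0.694.
P(at least one) = 1 − 0.694 = 0.306.

0.306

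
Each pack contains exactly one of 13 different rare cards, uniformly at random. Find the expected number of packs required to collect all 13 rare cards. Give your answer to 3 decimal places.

41.342

After i distinct types are collected, each trial gives a new one with probability (13−i)/13, so the expected wait for the next new type is 13/(13−i).
E = 13/13 + 13/12 + 13/11 + 13/10 + 13/9 + 13/8 + 13/7 + 13/6 + 13/5 + 13/4 + 13/3 + 13/2 + 13/1 = 1145993/27720 ≈ 41.342.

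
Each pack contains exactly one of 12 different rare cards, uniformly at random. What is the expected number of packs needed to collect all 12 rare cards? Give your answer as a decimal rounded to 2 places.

37.24

After i distinct types are collected, each trial gives a new one with probability (12−i)/12, so the expected wait for the next new type is 12/(12−i).
E = 12/12 + 12/11 + 12/10 + 12/9 + 12/8 + 12/7 + 12/6 + 12/5 + 12/4 + 12/3 + 12/2 + 12/1 = 86021/2310 ≈ 37.24.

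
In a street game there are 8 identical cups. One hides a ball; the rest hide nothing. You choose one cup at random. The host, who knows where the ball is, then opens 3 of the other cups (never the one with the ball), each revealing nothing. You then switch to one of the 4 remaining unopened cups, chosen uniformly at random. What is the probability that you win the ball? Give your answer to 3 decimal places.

Your original cup holds the ball with probability 1/8, so the other 7 collectively hold it with probability 7/8.
The host can always find 3 empty cups to open, so the reveals don't change that 7/8; it is now spread over the 4 remaining unopened cups.
P(win by switching) = (7/8) · (1/4) = 7/32 ≈ 0.219.

0.219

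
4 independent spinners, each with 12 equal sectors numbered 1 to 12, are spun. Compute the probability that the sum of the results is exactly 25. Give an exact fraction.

143/2592

There are 12^4 = 20736 equally likely outcomes.
The number of ordered 4-tuples from {1,…,12} summing to 25 is 1144.
P(sum = 25) = 1144/20736 = 143/2592.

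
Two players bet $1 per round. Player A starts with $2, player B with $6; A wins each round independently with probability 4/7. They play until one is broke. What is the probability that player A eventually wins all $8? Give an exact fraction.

4096/8425

Let r = q/p = (3/7)/(4/7) = 3/4. The recurrence P(i) = p·P(i+1) + q·P(i−1) with P(0)=0, P(8)=1 gives P(i) = (1 − r^i)/(1 − r^8).
P(2) = (1 − (3/4)^2) / (1 − (3/4)^8) = 4096/8425.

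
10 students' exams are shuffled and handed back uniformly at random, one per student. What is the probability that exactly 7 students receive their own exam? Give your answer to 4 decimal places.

0.0001

Choose which 7 of the 10 are fixed: C(10,7) = 120 ways.
The remaining 3 must have no fixed point: D(3) = 2.
P = 120·2/3628800 = 1/15120 ≈ 0.0001.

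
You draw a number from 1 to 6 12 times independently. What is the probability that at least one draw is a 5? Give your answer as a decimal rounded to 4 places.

0.8878

P(no draw is a 5) = (5/6)^12 ≈ 0.1122.
P(at least one) = 1 − 0.1122 = 0.8878.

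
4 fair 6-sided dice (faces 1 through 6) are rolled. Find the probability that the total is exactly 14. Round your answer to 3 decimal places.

There are 6^4 = 1296 equally likely outcomes.
The number of ordered 4-tuples from {1,…,6} summing to 14 is 146.
P(sum = 14) = 146/1296 = 73/648 ≈ 0.113.

0.113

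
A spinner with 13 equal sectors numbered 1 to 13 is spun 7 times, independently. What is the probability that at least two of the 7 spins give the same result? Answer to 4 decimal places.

P(all 7 different) = 13/13 · 12/13 · ··· · 7/13 ≈ 0.1378.
P(at least two equal) = 1 − 0.1378 = 0.8622.

0.8622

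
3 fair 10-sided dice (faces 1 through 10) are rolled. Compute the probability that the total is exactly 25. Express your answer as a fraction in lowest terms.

21/1000

There are 10^3 = 1000 equally likely outcomes.
The number of ordered 3-tuples from {1,…,10} summing to 25 is 21.
P(sum = 25) = 21/1000.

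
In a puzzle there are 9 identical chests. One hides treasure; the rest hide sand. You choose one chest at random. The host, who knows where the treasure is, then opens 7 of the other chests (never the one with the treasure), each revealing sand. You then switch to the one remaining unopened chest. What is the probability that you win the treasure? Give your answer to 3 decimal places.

0.889

Your original chest holds the treasure with probability 1/9, so the other 8 collectively hold it with probability 8/9.
The host can always find 7 empty chests to open, so the reveals don't change that 8/9; it is now spread over the 1 remaining unopened chest.
P(win by switching) = (8/9) · (1/1) = 8/9 ≈ 0.889.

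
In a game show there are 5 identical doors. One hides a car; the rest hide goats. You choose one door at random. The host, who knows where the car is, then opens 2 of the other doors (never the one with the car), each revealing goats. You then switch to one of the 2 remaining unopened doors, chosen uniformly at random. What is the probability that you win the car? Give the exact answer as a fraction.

2/5

Your original door holds the car with probability 1/5, so the other 4 collectively hold it with probability 4/5.
The host can always find 2 empty doors to open, so the reveals don't change that 4/5; it is now spread over the 2 remaining unopened doors.
P(win by switching) = (4/5) · (1/2) = 2/5.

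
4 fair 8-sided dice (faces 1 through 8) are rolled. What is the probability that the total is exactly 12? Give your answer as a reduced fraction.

161/4096

There are 8^4 = 4096 equally likely outcomes.
The number of ordered 4-tuples from {1,…,8} summing to 12 is 161.
P(sum = 12) = 161/4096.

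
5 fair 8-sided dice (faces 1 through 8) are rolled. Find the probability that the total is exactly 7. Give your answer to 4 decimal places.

0.0005

There are 8^5 = 32768 equally likely outcomes.
The number of ordered 5-tuples from {1,…,8} summing to 7 is 15.
P(sum = 7) = 15/32768 ≈ 0.0005.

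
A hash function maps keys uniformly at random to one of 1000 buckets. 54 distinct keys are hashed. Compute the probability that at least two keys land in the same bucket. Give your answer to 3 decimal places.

It's easier to compute the probability that all 54 are distinct.
P(all distinct) = 1000/1000 · 999/1000 · ··· · 947/1000 ≈ 0.233.
So the probability of at least one match is 1 − 0.233 = 0.767.

0.767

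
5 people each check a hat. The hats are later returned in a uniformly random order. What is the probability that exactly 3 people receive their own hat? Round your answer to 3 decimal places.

0.083

Choose which 3 of the 5 are fixed: C(5,3) = 10 ways.
The remaining 2 must have no fixed point: D(2) = 1.
P = 10·1/120 = 1/12 ≈ 0.083.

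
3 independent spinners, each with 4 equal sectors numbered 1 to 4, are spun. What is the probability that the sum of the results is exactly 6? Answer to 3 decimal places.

There are 4^3 = 64 equally likely outcomes.
The number of ordered 3-tuples from {1,…,4} summing to 6 is 10.
P(sum = 6) = 10/64 = 5/32 ≈ 0.156.

0.156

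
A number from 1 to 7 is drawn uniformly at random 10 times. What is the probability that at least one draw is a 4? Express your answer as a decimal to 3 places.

0.786

P(no draw is a 4) = (6/7)^10 ≈ 0.214.
P(at least one) = 1 − 0.214 = 0.786.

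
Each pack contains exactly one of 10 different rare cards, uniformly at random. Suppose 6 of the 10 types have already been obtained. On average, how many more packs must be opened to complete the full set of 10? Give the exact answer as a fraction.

Starting from 6 distinct types, each trial gives a new one with probability (10−i)/10 when i types are held, so the wait for the next new type is 10/(10−i).
E = 10/4 + 10/3 + 10/2 + 10/1 = 125/6.

125/6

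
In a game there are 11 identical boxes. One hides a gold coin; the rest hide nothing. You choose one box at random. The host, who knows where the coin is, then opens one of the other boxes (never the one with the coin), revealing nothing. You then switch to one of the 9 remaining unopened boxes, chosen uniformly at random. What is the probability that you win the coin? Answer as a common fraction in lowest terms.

10/99

Your original box holds the coin with probability 1/11, so the other 10 collectively hold it with probability 10/11.
The host can always find an empty box to open, so this doesn't change that 10/11; it is now spread over the 9 remaining unopened boxes.
P(win by switching) = (10/11) · (1/9) = 10/99.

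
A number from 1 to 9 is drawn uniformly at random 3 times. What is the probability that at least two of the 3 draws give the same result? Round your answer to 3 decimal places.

0.309

P(all 3 different) = 9/9 · 8/9 · ··· · 7/9 ≈ 0.691.
P(at least two equal) = 1 − 0.691 = 0.309.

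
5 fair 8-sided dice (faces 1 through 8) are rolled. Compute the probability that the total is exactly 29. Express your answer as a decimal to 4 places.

There are 8^5 = 32768 equally likely outcomes.
The number of ordered 5-tuples from {1,…,8} summing to 29 is 1190.
P(sum = 29) = 1190/32768 = 595/16384 ≈ 0.0363.

0.0363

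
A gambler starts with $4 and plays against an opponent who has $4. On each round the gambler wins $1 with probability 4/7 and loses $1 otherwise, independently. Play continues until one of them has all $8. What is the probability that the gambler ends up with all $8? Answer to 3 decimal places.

0.760

Let r = q/p = (3/7)/(4/7) = 3/4. The recurrence P(i) = p·P(i+1) + q·P(i−1) with P(0)=0, P(8)=1 gives P(i) = (1 − r^i)/(1 − r^8).
P(4) = (1 − (3/4)^4) / (1 − (3/4)^8) = 256/337 ≈ 0.760.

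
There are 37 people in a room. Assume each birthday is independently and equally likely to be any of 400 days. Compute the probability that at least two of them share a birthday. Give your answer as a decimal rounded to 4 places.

It's easier to compute the probability that all 37 are distinct.
P(all distinct) = 400/400 · 399/400 · ··· · 364/400 ≈ 0.1794.
So the probability of at least one match is 1 − 0.1794 = 0.8206.

0.8206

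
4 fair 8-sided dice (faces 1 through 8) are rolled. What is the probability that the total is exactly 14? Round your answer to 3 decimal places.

0.060

There are 8^4 = 4096 equally likely outcomes.
The number of ordered 4-tuples from {1,…,8} summing to 14 is 246.
P(sum = 14) = 246/4096 = 123/2048 ≈ 0.060.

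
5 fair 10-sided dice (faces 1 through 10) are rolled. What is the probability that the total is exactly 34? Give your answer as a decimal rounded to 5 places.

There are 10^5 = 100000 equally likely outcomes.
The number of ordered 5-tuples from {1,…,10} summing to 34 is 3795.
P(sum = 34) = 3795/100000 = 759/20000 ≈ 0.03795.

0.03795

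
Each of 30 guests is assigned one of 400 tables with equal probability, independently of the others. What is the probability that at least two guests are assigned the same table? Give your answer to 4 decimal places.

It's easier to compute the probability that all 30 are distinct.
P(all distinct) = 400/400 · 399/400 · ··· · 371/400 ≈ 0.3278.
So the probability of at least one match is 1 − 0.3278 = 0.6722.

0.6722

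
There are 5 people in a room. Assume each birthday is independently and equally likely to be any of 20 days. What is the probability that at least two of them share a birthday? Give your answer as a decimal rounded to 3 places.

It's easier to compute the probability that all 5 are distinct.
P(all distinct) = 20/20 · 19/20 · ··· · 16/20 ≈ 0.581.
So the probability of at least one match is 1 − 0.581 = 0.419.

0.419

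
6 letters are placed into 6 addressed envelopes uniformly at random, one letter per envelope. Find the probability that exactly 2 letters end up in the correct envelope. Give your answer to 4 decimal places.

0.1875

Choose which 2 of the 6 are fixed: C(6,2) = 15 ways.
The remaining 4 must have no fixed point: D(4) = 9.
P = 15·9/720 = 3/16 ≈ 0.1875.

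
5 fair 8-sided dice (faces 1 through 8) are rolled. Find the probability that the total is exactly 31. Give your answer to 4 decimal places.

There are 8^5 = 32768 equally likely outcomes.
The number of ordered 5-tuples from {1,…,8} summing to 31 is 690.
P(sum = 31) = 690/32768 = 345/16384 ≈ 0.0211.

0.0211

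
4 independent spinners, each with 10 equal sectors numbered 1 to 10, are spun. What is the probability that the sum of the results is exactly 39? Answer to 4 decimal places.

There are 10^4 = 10000 equally likely outcomes.
The number of ordered 4-tuples from {1,…,10} summing to 39 is 4.
P(sum = 39) = 4/10000 = 1/2500 ≈ 0.0004.

0.0004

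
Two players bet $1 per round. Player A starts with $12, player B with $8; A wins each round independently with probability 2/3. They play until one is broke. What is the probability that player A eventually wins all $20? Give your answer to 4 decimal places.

Let r = q/p = (1/3)/(2/3) = 1/2. The recurrence P(i) = p·P(i+1) + q·P(i−1) with P(0)=0, P(20)=1 gives P(i) = (1 − r^i)/(1 − r^20).
P(12) = (1 − (1/2)^12) / (1 − (1/2)^20) = 69888/69905 ≈ 0.9998.

0.9998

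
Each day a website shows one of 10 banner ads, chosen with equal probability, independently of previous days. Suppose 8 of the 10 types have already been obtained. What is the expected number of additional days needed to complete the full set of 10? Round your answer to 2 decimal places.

Starting from 8 distinct types, each trial gives a new one with probability (10−i)/10 when i types are held, so the wait for the next new type is 10/(10−i).
E = 10/2 + 10/1 = 15 ≈ 15.00.

15.00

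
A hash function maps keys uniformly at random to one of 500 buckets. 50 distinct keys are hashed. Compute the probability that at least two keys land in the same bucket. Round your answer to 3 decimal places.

It's easier to compute the probability that all 50 are distinct.
P(all distinct) = 500/500 · 499/500 · ··· · 451/500 ≈ 0.079.
So the probability of at least one match is 1 − 0.079 = 0.921.

0.921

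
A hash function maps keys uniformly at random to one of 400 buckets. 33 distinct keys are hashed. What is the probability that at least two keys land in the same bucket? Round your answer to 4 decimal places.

It's easier to compute the probability that all 33 are distinct.
P(all distinct) = 400/400 · 399/400 · ··· · 368/400 ≈ 0.2574.
So the probability of at least one match is 1 − 0.2574 = 0.7426.

0.7426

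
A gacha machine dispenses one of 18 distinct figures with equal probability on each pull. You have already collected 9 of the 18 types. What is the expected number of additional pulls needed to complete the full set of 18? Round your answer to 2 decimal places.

50.92

Starting from 9 distinct types, each trial gives a new one with probability (18−i)/18 when i types are held, so the wait for the next new type is 18/(18−i).
E = 18/9 + 18/8 + 18/7 + 18/6 + 18/5 + 18/4 + 18/3 + 18/2 + 18/1 = 7129/140 ≈ 50.92.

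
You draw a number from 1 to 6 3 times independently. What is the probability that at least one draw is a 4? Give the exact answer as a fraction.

P(no draw is a 4) = (5/6)^3 = 125/216.
P(at least one) = 1 − 125/216 = 91/216.

91/216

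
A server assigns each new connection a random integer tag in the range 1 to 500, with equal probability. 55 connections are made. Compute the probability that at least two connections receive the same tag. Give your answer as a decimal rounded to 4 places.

It's easier to compute the probability that all 55 are distinct.
P(all distinct) = 500/500 · 499/500 · ··· · 446/500 ≈ 0.0458.
So the probability of at least one match is 1 − 0.0458 = 0.9542.

0.9542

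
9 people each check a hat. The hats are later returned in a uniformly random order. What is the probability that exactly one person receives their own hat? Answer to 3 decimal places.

0.368

Choose which one is fixed: C(9,1) = 9 ways.
The remaining 8 must have no fixed point: D(8) = 14833.
P = 9·14833/362880 = 2119/5760 ≈ 0.368.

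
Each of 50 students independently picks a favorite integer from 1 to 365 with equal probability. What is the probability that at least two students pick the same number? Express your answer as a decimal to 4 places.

It's easier to compute the probability that all 50 are distinct.
P(all distinct) = 365/365 · 364/365 · ··· · 316/365 ≈ 0.0296.
So the probability of at least one match is 1 − 0.0296 = 0.9704.

0.9704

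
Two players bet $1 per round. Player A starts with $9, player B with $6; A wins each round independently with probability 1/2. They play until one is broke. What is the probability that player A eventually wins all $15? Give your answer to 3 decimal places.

With a fair step, P(i) = ½P(i−1) + ½P(i+1) with P(0)=0, P(15)=1 has the linear solution P(i) = i/15.
P(9) = 9/15 = 3/5 ≈ 0.600.

0.600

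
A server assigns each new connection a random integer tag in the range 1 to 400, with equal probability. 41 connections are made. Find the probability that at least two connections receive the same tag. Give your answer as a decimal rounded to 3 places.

It's easier to compute the probability that all 41 are distinct.
P(all distinct) = 400/400 · 399/400 · ··· · 360/400 ≈ 0.120.
So the probability of at least one match is 1 − 0.120 = 0.880.

0.880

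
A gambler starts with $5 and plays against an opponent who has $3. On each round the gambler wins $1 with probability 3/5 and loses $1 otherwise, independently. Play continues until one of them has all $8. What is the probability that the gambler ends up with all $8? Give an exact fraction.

5697/6305

Let r = q/p = (2/5)/(3/5) = 2/3. The recurrence P(i) = p·P(i+1) + q·P(i−1) with P(0)=0, P(8)=1 gives P(i) = (1 − r^i)/(1 − r^8).
P(5) = (1 − (2/3)^5) / (1 − (2/3)^8) = 5697/6305.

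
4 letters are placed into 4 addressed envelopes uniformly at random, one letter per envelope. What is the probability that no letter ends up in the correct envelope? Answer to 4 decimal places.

0.3750

This is the derangement probability: permutations of 4 with no fixed point.
D(4) = 4! · (1 − 1/1! + 1/2! − ··· + (−1)^4/4!) = 9.
P = 9/24 = 3/8 ≈ 0.3750.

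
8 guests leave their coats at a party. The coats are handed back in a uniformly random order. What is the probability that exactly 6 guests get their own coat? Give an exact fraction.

Choose which 6 of the 8 are fixed: C(8,6) = 28 ways.
The remaining 2 must have no fixed point: D(2) = 1.
P = 28·1/40320 = 1/1440.

1/1440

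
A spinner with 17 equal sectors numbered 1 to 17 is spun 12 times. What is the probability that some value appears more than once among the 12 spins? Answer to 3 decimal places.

0.995

P(all 12 different) = 17/17 · 16/17 · ··· · 6/17 ≈ 0.005.
P(at least two equal) = 1 − 0.005 = 0.995.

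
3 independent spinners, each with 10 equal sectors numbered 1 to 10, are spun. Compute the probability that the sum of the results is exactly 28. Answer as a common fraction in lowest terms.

3/500

There are 10^3 = 1000 equally likely outcomes.
The number of ordered 3-tuples from {1,…,10} summing to 28 is 6.
P(sum = 28) = 6/1000 = 3/500.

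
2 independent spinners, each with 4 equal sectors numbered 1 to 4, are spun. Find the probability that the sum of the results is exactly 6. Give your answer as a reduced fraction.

There are 4^2 = 16 equally likely outcomes.
The number of ordered 2-tuples from {1,…,4} summing to 6 is 3.
P(sum = 6) = 3/16.

3/16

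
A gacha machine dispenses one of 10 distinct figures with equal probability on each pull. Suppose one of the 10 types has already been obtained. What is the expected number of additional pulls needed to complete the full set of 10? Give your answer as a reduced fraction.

Starting from 1 distinct type, each trial gives a new one with probability (10−i)/10 when i types are held, so the wait for the next new type is 10/(10−i).
E = 10/9 + 10/8 + 10/7 + 10/6 + 10/5 + 10/4 + 10/3 + 10/2 + 10/1 = 7129/252.

7129/252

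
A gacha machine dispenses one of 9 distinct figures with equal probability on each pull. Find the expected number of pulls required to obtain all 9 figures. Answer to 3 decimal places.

25.461

After i distinct types are collected, each trial gives a new one with probability (9−i)/9, so the expected wait for the next new type is 9/(9−i).
E = 9/9 + 9/8 + 9/7 + 9/6 + 9/5 + 9/4 + 9/3 + 9/2 + 9/1 = 7129/280 ≈ 25.461.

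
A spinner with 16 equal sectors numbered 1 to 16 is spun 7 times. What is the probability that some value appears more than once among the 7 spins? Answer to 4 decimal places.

0.7852

P(all 7 different) = 16/16 · 15/16 · ··· · 10/16 ≈ 0.2148.
P(at least two equal) = 1 − 0.2148 = 0.7852.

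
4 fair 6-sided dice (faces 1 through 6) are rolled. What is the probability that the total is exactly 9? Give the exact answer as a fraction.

7/162

There are 6^4 = 1296 equally likely outcomes.
The number of ordered 4-tuples from {1,…,6} summing to 9 is 56.
P(sum = 9) = 56/1296 = 7/162.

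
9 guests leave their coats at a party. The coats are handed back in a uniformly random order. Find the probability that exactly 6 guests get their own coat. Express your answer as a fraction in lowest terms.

Choose which 6 of the 9 are fixed: C(9,6) = 84 ways.
The remaining 3 must have no fixed point: D(3) = 2.
P = 84·2/362880 = 1/2160.

1/2160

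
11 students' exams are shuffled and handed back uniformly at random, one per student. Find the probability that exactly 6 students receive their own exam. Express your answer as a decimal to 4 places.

Choose which 6 of the 11 are fixed: C(11,6) = 462 ways.
The remaining 5 must have no fixed point: D(5) = 44.
P = 462·44/39916800 = 11/21600 ≈ 0.0005.

0.0005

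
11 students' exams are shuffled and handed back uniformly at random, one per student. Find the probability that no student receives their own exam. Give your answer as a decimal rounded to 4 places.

0.3679

This is the derangement probability: permutations of 11 with no fixed point.
D(11) = 11! · (1 − 1/1! + 1/2! − ··· + (−1)^11/11!) = 14684570.
P = 14684570/39916800 = 1468457/3991680 ≈ 0.3679.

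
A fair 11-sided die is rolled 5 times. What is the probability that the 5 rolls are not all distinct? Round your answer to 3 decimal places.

0.656

P(all 5 different) = 11/11 · 10/11 · ··· · 7/11 ≈ 0.344.
P(at least two equal) = 1 − 0.344 = 0.656.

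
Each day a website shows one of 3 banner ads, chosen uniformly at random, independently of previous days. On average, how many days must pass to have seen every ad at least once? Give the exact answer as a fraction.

11/2

After i distinct types are collected, each trial gives a new one with probability (3−i)/3, so the expected wait for the next new type is 3/(3−i).
E = 3/3 + 3/2 + 3/1 = 11/2.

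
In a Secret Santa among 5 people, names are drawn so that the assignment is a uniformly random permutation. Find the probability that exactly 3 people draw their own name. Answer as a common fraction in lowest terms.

1/12

Choose which 3 of the 5 are fixed: C(5,3) = 10 ways.
The remaining 2 must have no fixed point: D(2) = 1.
P = 10·1/120 = 1/12.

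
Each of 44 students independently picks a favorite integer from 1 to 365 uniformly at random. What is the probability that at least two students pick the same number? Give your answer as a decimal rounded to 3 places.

0.933

It's easier to compute the probability that all 44 are distinct.
P(all distinct) = 365/365 · 364/365 · ··· · 322/365 ≈ 0.067.
So the probability of at least one match is 1 − 0.067 = 0.933.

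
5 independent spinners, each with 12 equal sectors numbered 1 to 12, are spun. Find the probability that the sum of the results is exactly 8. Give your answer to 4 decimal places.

0.0001

There are 12^5 = 248832 equally likely outcomes.
The number of ordered 5-tuples from {1,…,12} summing to 8 is 35.
P(sum = 8) = 35/248832 ≈ 0.0001.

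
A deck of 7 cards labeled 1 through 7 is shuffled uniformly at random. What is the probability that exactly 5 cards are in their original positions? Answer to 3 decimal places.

0.004

Choose which 5 of the 7 are fixed: C(7,5) = 21 ways.
The remaining 2 must have no fixed point: D(2) = 1.
P = 21·1/5040 = 1/240 ≈ 0.004.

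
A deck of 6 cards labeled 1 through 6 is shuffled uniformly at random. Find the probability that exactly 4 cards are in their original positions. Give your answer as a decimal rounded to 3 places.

0.021

Choose which 4 of the 6 are fixed: C(6,4) = 15 ways.
The remaining 2 must have no fixed point: D(2) = 1.
P = 15·1/720 = 1/48 ≈ 0.021.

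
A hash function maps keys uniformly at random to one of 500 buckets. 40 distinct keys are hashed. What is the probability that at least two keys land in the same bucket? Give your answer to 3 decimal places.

It's easier to compute the probability that all 40 are distinct.
P(all distinct) = 500/500 · 499/500 · ··· · 461/500 ≈ 0.201.
So the probability of at least one match is 1 − 0.201 = 0.799.

0.799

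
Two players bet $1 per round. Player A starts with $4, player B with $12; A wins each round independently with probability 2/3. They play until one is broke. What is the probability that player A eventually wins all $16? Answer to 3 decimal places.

0.938

Let r = q/p = (1/3)/(2/3) = 1/2. The recurrence P(i) = p·P(i+1) + q·P(i−1) with P(0)=0, P(16)=1 gives P(i) = (1 − r^i)/(1 − r^16).
P(4) = (1 − (1/2)^4) / (1 − (1/2)^16) = 4096/4369 ≈ 0.938.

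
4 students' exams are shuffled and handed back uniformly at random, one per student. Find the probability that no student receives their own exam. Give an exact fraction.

3/8

This is the derangement probability: permutations of 4 with no fixed point.
D(4) = 4! · (1 − 1/1! + 1/2! − ··· + (−1)^4/4!) = 9.
P = 9/24 = 3/8.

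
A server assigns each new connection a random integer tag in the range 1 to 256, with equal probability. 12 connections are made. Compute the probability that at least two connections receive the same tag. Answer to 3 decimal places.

It's easier to compute the probability that all 12 are distinct.
P(all distinct) = 256/256 · 255/256 · ··· · 245/256 ≈ 0.770.
So the probability of at least one match is 1 − 0.770 = 0.230.

0.230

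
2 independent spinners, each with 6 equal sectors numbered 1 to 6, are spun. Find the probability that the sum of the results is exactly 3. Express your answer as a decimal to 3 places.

There are 6^2 = 36 equally likely outcomes.
The number of ordered 2-tuples from {1,…,6} summing to 3 is 2.
P(sum = 3) = 2/36 = 1/18 ≈ 0.056.

0.056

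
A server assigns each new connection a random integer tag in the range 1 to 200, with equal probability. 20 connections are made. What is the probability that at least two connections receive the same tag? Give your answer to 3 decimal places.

It's easier to compute the probability that all 20 are distinct.
P(all distinct) = 200/200 · 199/200 · ··· · 181/200 ≈ 0.374.
So the probability of at least one match is 1 − 0.374 = 0.626.

0.626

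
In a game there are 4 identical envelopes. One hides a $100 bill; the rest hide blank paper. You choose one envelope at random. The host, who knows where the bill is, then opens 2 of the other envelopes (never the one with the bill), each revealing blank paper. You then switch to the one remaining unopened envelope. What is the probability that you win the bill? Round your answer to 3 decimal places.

0.750

Your original envelope holds the bill with probability 1/4, so the other 3 collectively hold it with probability 3/4.
The host can always find 2 empty envelopes to open, so the reveals don't change that 3/4; it is now spread over the 1 remaining unopened envelope.
P(win by switching) = (3/4) · (1/1) = 3/4 ≈ 0.750.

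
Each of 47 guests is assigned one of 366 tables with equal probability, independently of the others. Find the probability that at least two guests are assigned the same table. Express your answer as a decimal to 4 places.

0.9544

It's easier to compute the probability that all 47 are distinct.
P(all distinct) = 366/366 · 365/366 · ··· · 320/366 ≈ 0.0456.
So the probability of at least one match is 1 − 0.0456 = 0.9544.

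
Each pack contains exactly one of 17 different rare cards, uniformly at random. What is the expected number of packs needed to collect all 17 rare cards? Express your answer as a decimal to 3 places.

58.472

After i distinct types are collected, each trial gives a new one with probability (17−i)/17, so the expected wait for the next new type is 17/(17−i).
E = 17/17 + 17/16 + 17/15 + 17/14 + 17/13 + 17/12 + 17/11 + 17/10 + 17/9 + 17/8 + 17/7 + 17/6 + 17/5 + 17/4 + 17/3 + 17/2 + 17/1 = 42142223/720720 ≈ 58.472.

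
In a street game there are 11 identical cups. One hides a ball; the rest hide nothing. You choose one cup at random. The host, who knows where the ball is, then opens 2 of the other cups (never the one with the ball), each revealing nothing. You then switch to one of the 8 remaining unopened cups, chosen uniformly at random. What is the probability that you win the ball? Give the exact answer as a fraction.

5/44

Your original cup holds the ball with probability 1/11, so the other 10 collectively hold it with probability 10/11.
The host can always find 2 empty cups to open, so the reveals don't change that 10/11; it is now spread over the 8 remaining unopened cups.
P(win by switching) = (10/11) · (1/8) = 5/44.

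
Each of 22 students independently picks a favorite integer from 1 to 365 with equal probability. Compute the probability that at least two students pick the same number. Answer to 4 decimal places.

0.4757

It's easier to compute the probability that all 22 are distinct.
P(all distinct) = 365/365 · 364/365 · ··· · 344/365 ≈ 0.5243.
So the probability of at least one match is 1 − 0.5243 = 0.4757.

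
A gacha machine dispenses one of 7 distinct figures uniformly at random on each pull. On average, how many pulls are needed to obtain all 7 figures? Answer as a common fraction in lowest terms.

363/20

After i distinct types are collected, each trial gives a new one with probability (7−i)/7, so the expected wait for the next new type is 7/(7−i).
E = 7/7 + 7/6 + 7/5 + 7/4 + 7/3 + 7/2 + 7/1 = 363/20.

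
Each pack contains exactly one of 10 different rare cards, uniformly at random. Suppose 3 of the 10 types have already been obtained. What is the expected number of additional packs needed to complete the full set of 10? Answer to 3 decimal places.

Starting from 3 distinct types, each trial gives a new one with probability (10−i)/10 when i types are held, so the wait for the next new type is 10/(10−i).
E = 10/7 + 10/6 + 10/5 + 10/4 + 10/3 + 10/2 + 10/1 = 363/14 ≈ 25.929.

25.929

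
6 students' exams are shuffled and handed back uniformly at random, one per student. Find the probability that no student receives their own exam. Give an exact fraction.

This is the derangement probability: permutations of 6 with no fixed point.
D(6) = 6! · (1 − 1/1! + 1/2! − ··· + (−1)^6/6!) = 265.
P = 265/720 = 53/144.

53/144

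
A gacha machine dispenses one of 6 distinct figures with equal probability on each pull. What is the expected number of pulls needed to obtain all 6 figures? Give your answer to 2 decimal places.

After i distinct types are collected, each trial gives a new one with probability (6−i)/6, so the expected wait for the next new type is 6/(6−i).
E = 6/6 + 6/5 + 6/4 + 6/3 + 6/2 + 6/1 = 147/10 ≈ 14.70.

14.70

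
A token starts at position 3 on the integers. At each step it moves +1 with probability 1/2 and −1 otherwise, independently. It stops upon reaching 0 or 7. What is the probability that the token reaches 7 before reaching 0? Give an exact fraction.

3/7

With a fair step, P(i) = ½P(i−1) + ½P(i+1) with P(0)=0, P(7)=1 has the linear solution P(i) = i/7.
P(3) = 3/7.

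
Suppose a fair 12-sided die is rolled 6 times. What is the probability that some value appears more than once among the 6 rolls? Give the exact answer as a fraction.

1343/1728

P(all 6 different) = 12/12 · 11/12 · ··· · 7/12 = 385/1728.
P(at least two equal) = 1 − 385/1728 = 1343/1728.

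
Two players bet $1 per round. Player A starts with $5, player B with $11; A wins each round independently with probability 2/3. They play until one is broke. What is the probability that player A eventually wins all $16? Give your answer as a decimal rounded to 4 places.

0.9688

Let r = q/p = (1/3)/(2/3) = 1/2. The recurrence P(i) = p·P(i+1) + q·P(i−1) with P(0)=0, P(16)=1 gives P(i) = (1 − r^i)/(1 − r^16).
P(5) = (1 − (1/2)^5) / (1 − (1/2)^16) = 63488/65535 ≈ 0.9688.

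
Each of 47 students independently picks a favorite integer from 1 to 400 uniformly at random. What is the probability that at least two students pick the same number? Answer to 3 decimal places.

It's easier to compute the probability that all 47 are distinct.
P(all distinct) = 400/400 · 399/400 · ··· · 354/400 ≈ 0.060.
So the probability of at least one match is 1 − 0.060 = 0.940.

0.940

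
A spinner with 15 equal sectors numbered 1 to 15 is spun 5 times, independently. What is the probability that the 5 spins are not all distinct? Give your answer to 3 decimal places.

0.525

P(all 5 different) = 15/15 · 14/15 · ··· · 11/15 ≈ 0.475.
P(at least two equal) = 1 − 0.475 = 0.525.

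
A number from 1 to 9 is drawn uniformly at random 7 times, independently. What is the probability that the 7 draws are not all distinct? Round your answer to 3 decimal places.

0.962

P(all 7 different) = 9/9 · 8/9 · ··· · 3/9 ≈ 0.038.
P(at least two equal) = 1 − 0.038 = 0.962.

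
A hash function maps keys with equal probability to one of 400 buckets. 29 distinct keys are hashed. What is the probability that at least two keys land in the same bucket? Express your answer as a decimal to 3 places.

0.647

It's easier to compute the probability that all 29 are distinct.
P(all distinct) = 400/400 · 399/400 · ··· · 372/400 ≈ 0.353.
So the probability of at least one match is 1 − 0.353 = 0.647.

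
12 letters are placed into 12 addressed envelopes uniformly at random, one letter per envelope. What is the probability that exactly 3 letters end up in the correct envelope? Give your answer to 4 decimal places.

0.0613

Choose which 3 of the 12 are fixed: C(12,3) = 220 ways.
The remaining 9 must have no fixed point: D(9) = 133496.
P = 220·133496/479001600 = 16687/272160 ≈ 0.0613.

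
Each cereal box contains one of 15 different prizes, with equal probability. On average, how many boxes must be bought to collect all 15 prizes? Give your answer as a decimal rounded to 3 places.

After i distinct types are collected, each trial gives a new one with probability (15−i)/15, so the expected wait for the next new type is 15/(15−i).
E = 15/15 + 15/14 + 15/13 + 15/12 + 15/11 + 15/10 + 15/9 + 15/8 + 15/7 + 15/6 + 15/5 + 15/4 + 15/3 + 15/2 + 15/1 = 1195757/24024 ≈ 49.773.

49.773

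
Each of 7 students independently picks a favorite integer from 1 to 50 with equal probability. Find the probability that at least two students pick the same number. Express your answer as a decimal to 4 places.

It's easier to compute the probability that all 7 are distinct.
P(all distinct) = 50/50 · 49/50 · ··· · 44/50 ≈ 0.6444.
So the probability of at least one match is 1 − 0.6444 = 0.3556.

0.3556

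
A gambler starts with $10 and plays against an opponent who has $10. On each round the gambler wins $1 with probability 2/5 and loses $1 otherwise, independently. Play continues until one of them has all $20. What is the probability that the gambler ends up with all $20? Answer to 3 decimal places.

0.017

Let r = q/p = (3/5)/(2/5) = 3/2. The recurrence P(i) = p·P(i+1) + q·P(i−1) with P(0)=0, P(20)=1 gives P(i) = (1 − r^i)/(1 − r^20).
P(10) = (1 − (3/2)^10) / (1 − (3/2)^20) = 1024/60073 ≈ 0.017.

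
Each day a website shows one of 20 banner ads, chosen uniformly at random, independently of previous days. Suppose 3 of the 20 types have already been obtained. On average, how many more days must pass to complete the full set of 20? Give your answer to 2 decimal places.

Starting from 3 distinct types, each trial gives a new one with probability (20−i)/20 when i types are held, so the wait for the next new type is 20/(20−i).
E = 20/17 + 20/16 + 20/15 + 20/14 + 20/13 + 20/12 + 20/11 + 20/10 + 20/9 + 20/8 + 20/7 + 20/6 + 20/5 + 20/4 + 20/3 + 20/2 + 20/1 = 42142223/612612 ≈ 68.79.

68.79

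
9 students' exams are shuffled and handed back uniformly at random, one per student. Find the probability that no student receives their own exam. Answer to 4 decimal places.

0.3679

This is the derangement probability: permutations of 9 with no fixed point.
D(9) = 9! · (1 − 1/1! + 1/2! − ··· + (−1)^9/9!) = 133496.
P = 133496/362880 = 16687/45360 ≈ 0.3679.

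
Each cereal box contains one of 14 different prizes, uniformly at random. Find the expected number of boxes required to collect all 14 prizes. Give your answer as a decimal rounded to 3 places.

45.522

After i distinct types are collected, each trial gives a new one with probability (14−i)/14, so the expected wait for the next new type is 14/(14−i).
E = 14/14 + 14/13 + 14/12 + 14/11 + 14/10 + 14/9 + 14/8 + 14/7 + 14/6 + 14/5 + 14/4 + 14/3 + 14/2 + 14/1 = 1171733/25740 ≈ 45.522.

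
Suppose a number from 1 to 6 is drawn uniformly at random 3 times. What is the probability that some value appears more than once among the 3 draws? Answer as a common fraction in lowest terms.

P(all 3 different) = 6/6 · 5/6 · ··· · 4/6 = 5/9.
P(at least two equal) = 1 − 5/9 = 4/9.

4/9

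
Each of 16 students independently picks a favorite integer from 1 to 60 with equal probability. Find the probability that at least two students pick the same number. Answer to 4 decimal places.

0.8890

It's easier to compute the probability that all 16 are distinct.
P(all distinct) = 60/60 · 59/60 · ··· · 45/60 ≈ 0.1110.
So the probability of at least one match is 1 − 0.1110 = 0.8890.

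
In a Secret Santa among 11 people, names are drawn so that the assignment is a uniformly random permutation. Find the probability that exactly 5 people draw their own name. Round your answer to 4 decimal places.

0.0031

Choose which 5 of the 11 are fixed: C(11,5) = 462 ways.
The remaining 6 must have no fixed point: D(6) = 265.
P = 462·265/39916800 = 53/17280 ≈ 0.0031.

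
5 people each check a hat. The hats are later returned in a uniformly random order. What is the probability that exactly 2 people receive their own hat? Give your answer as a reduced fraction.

Choose which 2 of the 5 are fixed: C(5,2) = 10 ways.
The remaining 3 must have no fixed point: D(3) = 2.
P = 10·2/120 = 1/6.

1/6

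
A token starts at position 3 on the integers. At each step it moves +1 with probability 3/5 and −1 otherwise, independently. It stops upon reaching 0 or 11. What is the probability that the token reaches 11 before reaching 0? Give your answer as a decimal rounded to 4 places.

Let r = q/p = (2/5)/(3/5) = 2/3. The recurrence P(i) = p·P(i+1) + q·P(i−1) with P(0)=0, P(11)=1 gives P(i) = (1 − r^i)/(1 − r^11).
P(3) = (1 − (2/3)^3) / (1 − (2/3)^11) = 124659/175099 ≈ 0.7119.

0.7119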